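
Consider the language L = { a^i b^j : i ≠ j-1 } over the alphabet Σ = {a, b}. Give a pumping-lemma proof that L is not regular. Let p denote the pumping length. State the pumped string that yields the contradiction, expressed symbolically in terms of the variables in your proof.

a^{p+p!} b^{p+p!+1}

Assume L is regular; let p be its pumping constant.
Choose w = a^p b^{p+p!+1}. Since p ≠ (p+p!+1)-1 = p+p!, w ∈ L; and |w| ≥ p.
Write w = xyz as guaranteed by the lemma, with |xy| ≤ p and |y| ≥ 1.
Since the first p symbols of w are all a's and |xy| ≤ p, y lies entirely in the leading a-block: y = a^k for some k with 1 ≤ k ≤ p.
Since 1 ≤ k ≤ p, k divides p!; set t = 1 + p!/k. Then xy^t z has p + (p!/k)·k = p + p! copies of a. Now the a-count is p+p! and (b-count)-1 = (p+p!+1)-1 = p+p!, so i ≠ j-1 fails. So xy^t z = a^{p+p!} b^{p+p!+1} ∉ L.
This contradicts the pumping lemma, so L is not regular.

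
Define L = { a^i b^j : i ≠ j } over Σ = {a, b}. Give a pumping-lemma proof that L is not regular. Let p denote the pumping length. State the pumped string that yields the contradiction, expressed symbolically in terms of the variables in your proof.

Assume L is regular; let p be its pumping constant.
Choose w = a^p b^{p+p!}. Since p ≠ p+p!, w ∈ L; and |w| ≥ p.
By the pumping lemma, w = xyz with |xy| ≤ p and |y| > 0.
Because |xy| ≤ p and w begins with p copies of a, we have y = a^k with 1 ≤ k ≤ p.
Since 1 ≤ k ≤ p, k divides p!; set t = 1 + p!/k. Then xy^t z has p + (p!/k)·k = p + p! copies of a. Now the a-count equals the b-count, so i ≠ j fails. So xy^t z = a^{p+p!} b^{p+p!} ∉ L.
This is a contradiction; hence L is not regular.

a^{p+p!} b^{p+p!}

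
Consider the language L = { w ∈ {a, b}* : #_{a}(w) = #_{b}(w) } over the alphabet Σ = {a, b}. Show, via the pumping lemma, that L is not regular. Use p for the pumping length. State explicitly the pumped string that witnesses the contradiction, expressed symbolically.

Assume L is regular; let p be its pumping constant.
Choose w = a^p b^p ∈ L with |w| = 2p ≥ p.
The pumping lemma gives a decomposition w = xyz where |xy| ≤ p and y is nonempty.
The first p characters of w are a's, so xy (and hence y) consists only of a's. Write y = a^k, 1 ≤ k ≤ p.
Pump with i = 2: xy^2z = a^{p+k} b^p has p+k occurrences of a but only p of b. Since k ≥ 1 the counts differ, so xy^2z ∉ L.
This is a contradiction; hence L is not regular.

a^{p+k} b^p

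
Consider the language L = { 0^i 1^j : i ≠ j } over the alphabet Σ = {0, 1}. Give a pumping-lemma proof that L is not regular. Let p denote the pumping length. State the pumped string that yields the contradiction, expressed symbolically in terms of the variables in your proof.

Toward a contradiction, assume L is regular with pumping length p.
Choose w = 0^p 1^{p+p!}. Since p ≠ p+p!, w ∈ L; and |w| ≥ p.
Write w = xyz as guaranteed by the lemma, with |xy| ≤ p and |y| ≥ 1.
Since the first p symbols of w are all 0's and |xy| ≤ p, y lies entirely in the leading 0-block: y = 0^k for some k with 1 ≤ k ≤ p.
Since 1 ≤ k ≤ p, k divides p!; set t = 1 + p!/k. Then xy^t z has p + (p!/k)·k = p + p! copies of 0. Now the 0-count equals the 1-count, so i ≠ j fails. So xy^t z = 0^{p+p!} 1^{p+p!} ∉ L.
This is a contradiction; hence L is not regular.

0^{p+p!} 1^{p+p!}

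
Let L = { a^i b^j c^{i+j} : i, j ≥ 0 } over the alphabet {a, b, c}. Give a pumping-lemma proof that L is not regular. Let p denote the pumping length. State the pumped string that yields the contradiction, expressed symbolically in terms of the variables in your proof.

Assume L is regular. Let p be the pumping length given by the pumping lemma.
Take w = a^p b^p c^{2p} ∈ L (with i=j=p, i+j=2p), |w| = 4p ≥ p.
Write w = xyz as guaranteed by the lemma, with |xy| ≤ p and y is nonempty.
Because |xy| ≤ p and w begins with p copies of a, we have y = a^k with 1 ≤ k ≤ p.
Consider xy^2z = a^{p+k} b^p c^{2p}. Now the a- and b-counts sum to 2p+k, but the c-count is 2p ≠ 2p+k. So xy^2z ∉ L.
Contradiction. Therefore L is not regular.

a^{p+k} b^p c^{2p}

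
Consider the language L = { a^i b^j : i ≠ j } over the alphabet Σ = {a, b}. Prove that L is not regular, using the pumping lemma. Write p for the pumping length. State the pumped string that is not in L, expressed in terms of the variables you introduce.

a^{p+p!} b^{p+p!}

Toward a contradiction, assume L is regular with pumping length p.
Choose w = a^p b^{p+p!}. Since p ≠ p+p!, w ∈ L; and |w| ≥ p.
Write w = xyz as guaranteed by the lemma, with |xy| ≤ p and |y| > 0.
Because |xy| ≤ p and w begins with p copies of a, we have y = a^k with 1 ≤ k ≤ p.
Since 1 ≤ k ≤ p, k divides p!; set t = 1 + p!/k. Then xy^t z has p + (p!/k)·k = p + p! copies of a. Now the a-count equals the b-count, so i ≠ j fails. So xy^t z = a^{p+p!} b^{p+p!} ∉ L.
This contradicts the pumping lemma, so L is not regular.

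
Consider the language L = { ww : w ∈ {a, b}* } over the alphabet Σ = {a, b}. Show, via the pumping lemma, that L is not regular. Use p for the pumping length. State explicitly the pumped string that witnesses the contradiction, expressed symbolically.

Assume L is regular; let p be its pumping constant.
Take w = a^p b^p a^p b^p = uu where u = a^pb^p; then w ∈ L and |w| = 4p ≥ p.
Write w = xyz as guaranteed by the lemma, with |xy| ≤ p and |y| > 0.
The first p characters of w are a's, so xy (and hence y) consists only of a's. Write y = a^k, 1 ≤ k ≤ p.
Pump with i = 2: xy^2z = a^{p+k} b^p a^p b^p, of length 4p+k. Suppose this equals vv. The string starts with a and ends with b, so v does too; thus the boundary between the two copies of v is a b→a transition. There is exactly one such transition, at position 2p+k, so |v| = 2p+k and |vv| = 4p+2k ≠ 4p+k since k ≥ 1. So xy^2z ∉ L.
This contradicts the pumping lemma, so L is not regular.

a^{p+k} b^p a^p b^p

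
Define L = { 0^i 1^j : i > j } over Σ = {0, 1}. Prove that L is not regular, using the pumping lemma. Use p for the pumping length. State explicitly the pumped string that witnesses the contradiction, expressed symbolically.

0^{p+1-k} 1^p

Suppose for contradiction that L is regular, and let p be the pumping length.
Choose w = 0^{p+1} 1^p ∈ L, with |w| = 2p+1 ≥ p.
The pumping lemma gives a decomposition w = xyz where |xy| ≤ p and |y| > 0.
The first p characters of w are 0's, so xy (and hence y) consists only of 0's. Write y = 0^k, 1 ≤ k ≤ p.
Consider xy^0z = xz = 0^{p+1-k} 1^p. Since k ≥ 1, the 0-count p+1-k is at most p, so i > j fails; thus xz ∉ L.
This is a contradiction; hence L is not regular.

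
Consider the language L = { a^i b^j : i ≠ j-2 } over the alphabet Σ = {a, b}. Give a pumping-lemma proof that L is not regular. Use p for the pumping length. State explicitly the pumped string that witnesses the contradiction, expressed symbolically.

a^{p+p!} b^{p+p!+2}

Assume L is regular; let p be its pumping constant.
Choose w = a^p b^{p+p!+2}. Since p ≠ (p+p!+2)-2 = p+p!, w ∈ L; and |w| ≥ p.
Write w = xyz as guaranteed by the lemma, with |xy| ≤ p and |y| ≥ 1.
Because |xy| ≤ p and w begins with p copies of a, we have y = a^k with 1 ≤ k ≤ p.
Since 1 ≤ k ≤ p, k divides p!; set t = 1 + p!/k. Then xy^t z has p + (p!/k)·k = p + p! copies of a. Now the a-count is p+p! and (b-count)-2 = (p+p!+2)-2 = p+p!, so i ≠ j-2 fails. So xy^t z = a^{p+p!} b^{p+p!+2} ∉ L.
This is a contradiction; hence L is not regular.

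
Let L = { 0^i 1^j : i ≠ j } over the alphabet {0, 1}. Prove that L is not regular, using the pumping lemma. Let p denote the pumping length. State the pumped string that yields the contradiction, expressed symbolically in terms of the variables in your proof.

Assume L is regular. Let p be the pumping length given by the pumping lemma.
Choose w = 0^p 1^{p+p!}. Since p ≠ p+p!, w ∈ L; and |w| ≥ p.
The pumping lemma gives a decomposition w = xyz where |xy| ≤ p and y is nonempty.
The first p characters of w are 0's, so xy (and hence y) consists only of 0's. Write y = 0^k, 1 ≤ k ≤ p.
Since 1 ≤ k ≤ p, k divides p!; set t = 1 + p!/k. Then xy^t z has p + (p!/k)·k = p + p! copies of 0. Now the 0-count equals the 1-count, so i ≠ j fails. So xy^t z = 0^{p+p!} 1^{p+p!} ∉ L.
Contradiction. Therefore L is not regular.

0^{p+p!} 1^{p+p!}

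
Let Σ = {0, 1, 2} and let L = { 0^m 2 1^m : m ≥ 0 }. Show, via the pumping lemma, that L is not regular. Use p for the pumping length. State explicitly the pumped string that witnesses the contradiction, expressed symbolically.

0^{p+k} 2 1^p

Suppose for contradiction that L is regular, and let p be the pumping length.
Take w = 0^p 2 1^p ∈ L with |w| = 2p+1 ≥ p.
By the pumping lemma, w = xyz with |xy| ≤ p and y is nonempty.
Since the first p symbols of w are all 0's and |xy| ≤ p, y lies entirely in the leading 0-block: y = 0^k for some k with 1 ≤ k ≤ p.
Pump with i = 2: xy^2z = 0^{p+k} 2 1^p, which would require p+k = p. But k ≥ 1, so xy^2z ∉ L.
Contradiction. Therefore L is not regular.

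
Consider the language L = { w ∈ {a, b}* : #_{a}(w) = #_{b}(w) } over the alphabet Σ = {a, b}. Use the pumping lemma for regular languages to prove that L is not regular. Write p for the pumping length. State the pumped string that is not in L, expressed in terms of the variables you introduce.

a^{p+k} b^p

Toward a contradiction, assume L is regular with pumping length p.
Choose w = a^p b^p ∈ L with |w| = 2p ≥ p.
Write w = xyz as guaranteed by the lemma, with |xy| ≤ p and |y| > 0.
The first p characters of w are a's, so xy (and hence y) consists only of a's. Write y = a^k, 1 ≤ k ≤ p.
Pump with i = 2: xy^2z = a^{p+k} b^p has p+k occurrences of a but only p of b. Since k ≥ 1 the counts differ, so xy^2z ∉ L.
This contradicts the pumping lemma, so L is not regular.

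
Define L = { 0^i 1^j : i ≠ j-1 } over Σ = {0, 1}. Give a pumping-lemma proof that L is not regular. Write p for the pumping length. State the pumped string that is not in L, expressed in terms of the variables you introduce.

Toward a contradiction, assume L is regular with pumping length p.
Choose w = 0^p 1^{p+p!+1}. Since p ≠ (p+p!+1)-1 = p+p!, w ∈ L; and |w| ≥ p.
By the pumping lemma, w = xyz with |xy| ≤ p and y is nonempty.
Since the first p symbols of w are all 0's and |xy| ≤ p, y lies entirely in the leading 0-block: y = 0^k for some k with 1 ≤ k ≤ p.
Since 1 ≤ k ≤ p, k divides p!; set t = 1 + p!/k. Then xy^t z has p + (p!/k)·k = p + p! copies of 0. Now the 0-count is p+p! and (1-count)-1 = (p+p!+1)-1 = p+p!, so i ≠ j-1 fails. So xy^t z = 0^{p+p!} 1^{p+p!+1} ∉ L.
This is a contradiction; hence L is not regular.

0^{p+p!} 1^{p+p!+1}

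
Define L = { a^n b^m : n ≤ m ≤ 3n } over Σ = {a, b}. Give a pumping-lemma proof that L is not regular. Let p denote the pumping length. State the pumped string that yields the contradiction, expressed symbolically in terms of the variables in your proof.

Assume L is regular; let p be its pumping constant.
Take w = a^p b^p ∈ L (since p ≤ p ≤ 3p), with |w| = 2p ≥ p.
By the pumping lemma, w = xyz with |xy| ≤ p and |y| > 0.
Since the first p symbols of w are all a's and |xy| ≤ p, y lies entirely in the leading a-block: y = a^k for some k with 1 ≤ k ≤ p.
Pump with i = 2: xy^2z = a^{p+k} b^p. Now n = p+k > p = m, so the condition n ≤ m fails. Thus xy^2z ∉ L.
This contradicts the pumping lemma, so L is not regular.

a^{p+k} b^p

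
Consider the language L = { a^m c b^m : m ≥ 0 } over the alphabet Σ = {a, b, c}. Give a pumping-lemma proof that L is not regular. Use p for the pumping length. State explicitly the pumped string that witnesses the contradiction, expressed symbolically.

Suppose for contradiction that L is regular, and let p be the pumping length.
Take w = a^p c b^p ∈ L with |w| = 2p+1 ≥ p.
By the pumping lemma, w = xyz with |xy| ≤ p and y is nonempty.
The first p characters of w are a's, so xy (and hence y) consists only of a's. Write y = a^k, 1 ≤ k ≤ p.
Pump with i = 2: xy^2z = a^{p+k} c b^p, which would require p+k = p. But k ≥ 1, so xy^2z ∉ L.
This contradicts the pumping lemma, so L is not regular.

a^{p+k} c b^p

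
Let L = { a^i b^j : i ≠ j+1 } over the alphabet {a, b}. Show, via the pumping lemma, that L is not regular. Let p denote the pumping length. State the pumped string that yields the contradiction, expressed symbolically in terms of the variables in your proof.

Toward a contradiction, assume L is regular with pumping length p.
Choose w = a^p b^{p+p!-1}. Since p ≠ (p+p!-1)+1 = p+p!, w ∈ L; and |w| ≥ p.
Write w = xyz as guaranteed by the lemma, with |xy| ≤ p and |y| > 0.
The first p characters of w are a's, so xy (and hence y) consists only of a's. Write y = a^k, 1 ≤ k ≤ p.
Since 1 ≤ k ≤ p, k divides p!; set t = 1 + p!/k. Then xy^t z has p + (p!/k)·k = p + p! copies of a. Now the a-count is p+p! and (b-count)+1 = (p+p!-1)+1 = p+p!, so i ≠ j+1 fails. So xy^t z = a^{p+p!} b^{p+p!-1} ∉ L.
This contradicts the pumping lemma, so L is not regular.

a^{p+p!} b^{p+p!-1}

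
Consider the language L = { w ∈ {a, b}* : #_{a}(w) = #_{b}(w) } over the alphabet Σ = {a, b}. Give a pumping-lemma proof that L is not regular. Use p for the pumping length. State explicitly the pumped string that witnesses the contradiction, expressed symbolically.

Toward a contradiction, assume L is regular with pumping length p.
Choose w = a^p b^p ∈ L with |w| = 2p ≥ p.
By the pumping lemma, w = xyz with |xy| ≤ p and |y| > 0.
The first p characters of w are a's, so xy (and hence y) consists only of a's. Write y = a^k, 1 ≤ k ≤ p.
Pump with i = 2: xy^2z = a^{p+k} b^p has p+k occurrences of a but only p of b. Since k ≥ 1 the counts differ, so xy^2z ∉ L.
Contradiction. Therefore L is not regular.

a^{p+k} b^p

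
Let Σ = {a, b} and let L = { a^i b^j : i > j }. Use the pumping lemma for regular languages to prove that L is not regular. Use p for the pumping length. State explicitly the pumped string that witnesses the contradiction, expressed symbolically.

Suppose for contradiction that L is regular, and let p be the pumping length.
Choose w = a^{p+1} b^p ∈ L, with |w| = 2p+1 ≥ p.
By the pumping lemma, w = xyz with |xy| ≤ p and |y| ≥ 1.
Since the first p symbols of w are all a's and |xy| ≤ p, y lies entirely in the leading a-block: y = a^k for some k with 1 ≤ k ≤ p.
Consider xy^0z = xz = a^{p+1-k} b^p. Since k ≥ 1, the a-count p+1-k is at most p, so i > j fails; thus xz ∉ L.
Contradiction. Therefore L is not regular.

a^{p+1-k} b^p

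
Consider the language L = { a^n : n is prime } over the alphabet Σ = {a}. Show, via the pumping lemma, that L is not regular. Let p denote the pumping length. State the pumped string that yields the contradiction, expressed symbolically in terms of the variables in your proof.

Suppose for contradiction that L is regular, and let p be the pumping length.
Let q be a prime with q ≥ p+2 (infinitely many primes exist), and take w = a^q ∈ L with |w| = q ≥ p.
By the pumping lemma, w = xyz with |xy| ≤ p and y is nonempty.
Then y = a^k for some k with 1 ≤ k ≤ p.
Since 1 ≤ k ≤ p, |xz| = q-k. Pump with i = q+1: |xy^{q+1}z| = (q-k)+(q+1)k = q+qk = q(1+k), which is composite (both factors ≥ 2). So xy^{q+1}z = a^{q(1+k)} ∉ L.
Contradiction. Therefore L is not regular.

a^{q(1+k)}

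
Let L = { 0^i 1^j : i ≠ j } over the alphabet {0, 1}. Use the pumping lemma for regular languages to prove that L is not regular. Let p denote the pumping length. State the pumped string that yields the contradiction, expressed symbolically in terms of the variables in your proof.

Assume L is regular. Let p be the pumping length given by the pumping lemma.
Choose w = 0^p 1^{p+p!}. Since p ≠ p+p!, w ∈ L; and |w| ≥ p.
By the pumping lemma, w = xyz with |xy| ≤ p and y is nonempty.
Since the first p symbols of w are all 0's and |xy| ≤ p, y lies entirely in the leading 0-block: y = 0^k for some k with 1 ≤ k ≤ p.
Since 1 ≤ k ≤ p, k divides p!; set t = 1 + p!/k. Then xy^t z has p + (p!/k)·k = p + p! copies of 0. Now the 0-count equals the 1-count, so i ≠ j fails. So xy^t z = 0^{p+p!} 1^{p+p!} ∉ L.
This contradicts the pumping lemma, so L is not regular.

0^{p+p!} 1^{p+p!}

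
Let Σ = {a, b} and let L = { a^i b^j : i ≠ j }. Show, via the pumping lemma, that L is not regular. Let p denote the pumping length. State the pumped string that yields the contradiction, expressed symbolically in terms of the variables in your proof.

Assume L is regular; let p be its pumping constant.
Choose w = a^p b^{p+p!}. Since p ≠ p+p!, w ∈ L; and |w| ≥ p.
Write w = xyz as guaranteed by the lemma, with |xy| ≤ p and y is nonempty.
Since the first p symbols of w are all a's and |xy| ≤ p, y lies entirely in the leading a-block: y = a^k for some k with 1 ≤ k ≤ p.
Since 1 ≤ k ≤ p, k divides p!; set t = 1 + p!/k. Then xy^t z has p + (p!/k)·k = p + p! copies of a. Now the a-count equals the b-count, so i ≠ j fails. So xy^t z = a^{p+p!} b^{p+p!} ∉ L.
This contradicts the pumping lemma, so L is not regular.

a^{p+p!} b^{p+p!}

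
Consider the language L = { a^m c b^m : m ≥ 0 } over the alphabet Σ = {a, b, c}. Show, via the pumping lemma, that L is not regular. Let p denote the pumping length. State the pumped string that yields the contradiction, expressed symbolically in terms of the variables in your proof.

Assume L is regular; let p be its pumping constant.
Take w = a^p c b^p ∈ L with |w| = 2p+1 ≥ p.
The pumping lemma gives a decomposition w = xyz where |xy| ≤ p and |y| > 0.
Since the first p symbols of w are all a's and |xy| ≤ p, y lies entirely in the leading a-block: y = a^k for some k with 1 ≤ k ≤ p.
Pump with i = 2: xy^2z = a^{p+k} c b^p, which would require p+k = p. But k ≥ 1, so xy^2z ∉ L.
This is a contradiction; hence L is not regular.

a^{p+k} c b^p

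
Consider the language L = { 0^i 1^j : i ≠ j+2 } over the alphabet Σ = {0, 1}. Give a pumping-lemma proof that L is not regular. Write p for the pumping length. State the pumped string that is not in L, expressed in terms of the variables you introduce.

0^{p+p!} 1^{p+p!-2}

Toward a contradiction, assume L is regular with pumping length p.
Choose w = 0^p 1^{p+p!-2}. Since p ≠ (p+p!-2)+2 = p+p!, w ∈ L; and |w| ≥ p.
The pumping lemma gives a decomposition w = xyz where |xy| ≤ p and |y| > 0.
The first p characters of w are 0's, so xy (and hence y) consists only of 0's. Write y = 0^k, 1 ≤ k ≤ p.
Since 1 ≤ k ≤ p, k divides p!; set t = 1 + p!/k. Then xy^t z has p + (p!/k)·k = p + p! copies of 0. Now the 0-count is p+p! and (1-count)+2 = (p+p!-2)+2 = p+p!, so i ≠ j+2 fails. So xy^t z = 0^{p+p!} 1^{p+p!-2} ∉ L.
Contradiction. Therefore L is not regular.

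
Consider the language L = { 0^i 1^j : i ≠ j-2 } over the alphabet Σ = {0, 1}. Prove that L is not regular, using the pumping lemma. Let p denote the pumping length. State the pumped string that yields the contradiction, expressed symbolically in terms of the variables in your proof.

0^{p+p!} 1^{p+p!+2}

Suppose for contradiction that L is regular, and let p be the pumping length.
Choose w = 0^p 1^{p+p!+2}. Since p ≠ (p+p!+2)-2 = p+p!, w ∈ L; and |w| ≥ p.
The pumping lemma gives a decomposition w = xyz where |xy| ≤ p and |y| ≥ 1.
Since the first p symbols of w are all 0's and |xy| ≤ p, y lies entirely in the leading 0-block: y = 0^k for some k with 1 ≤ k ≤ p.
Since 1 ≤ k ≤ p, k divides p!; set t = 1 + p!/k. Then xy^t z has p + (p!/k)·k = p + p! copies of 0. Now the 0-count is p+p! and (1-count)-2 = (p+p!+2)-2 = p+p!, so i ≠ j-2 fails. So xy^t z = 0^{p+p!} 1^{p+p!+2} ∉ L.
This contradicts the pumping lemma, so L is not regular.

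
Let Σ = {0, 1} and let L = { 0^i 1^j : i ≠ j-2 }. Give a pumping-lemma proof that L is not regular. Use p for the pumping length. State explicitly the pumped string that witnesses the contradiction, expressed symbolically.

0^{p+p!} 1^{p+p!+2}

Suppose for contradiction that L is regular, and let p be the pumping length.
Choose w = 0^p 1^{p+p!+2}. Since p ≠ (p+p!+2)-2 = p+p!, w ∈ L; and |w| ≥ p.
Write w = xyz as guaranteed by the lemma, with |xy| ≤ p and |y| > 0.
Because |xy| ≤ p and w begins with p copies of 0, we have y = 0^k with 1 ≤ k ≤ p.
Since 1 ≤ k ≤ p, k divides p!; set t = 1 + p!/k. Then xy^t z has p + (p!/k)·k = p + p! copies of 0. Now the 0-count is p+p! and (1-count)-2 = (p+p!+2)-2 = p+p!, so i ≠ j-2 fails. So xy^t z = 0^{p+p!} 1^{p+p!+2} ∉ L.
Contradiction. Therefore L is not regular.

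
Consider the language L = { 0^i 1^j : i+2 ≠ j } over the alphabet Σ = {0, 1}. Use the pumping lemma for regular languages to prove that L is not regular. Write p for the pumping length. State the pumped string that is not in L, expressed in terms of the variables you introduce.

Assume L is regular. Let p be the pumping length given by the pumping lemma.
Choose w = 0^p 1^{p+p!+2}. Since p ≠ (p+p!+2)-2 = p+p!, w ∈ L; and |w| ≥ p.
By the pumping lemma, w = xyz with |xy| ≤ p and |y| ≥ 1.
Since the first p symbols of w are all 0's and |xy| ≤ p, y lies entirely in the leading 0-block: y = 0^k for some k with 1 ≤ k ≤ p.
Since 1 ≤ k ≤ p, k divides p!; set t = 1 + p!/k. Then xy^t z has p + (p!/k)·k = p + p! copies of 0. Now the 0-count is p+p! and (1-count)-2 = (p+p!+2)-2 = p+p!, so i+2 ≠ j fails. So xy^t z = 0^{p+p!} 1^{p+p!+2} ∉ L.
This is a contradiction; hence L is not regular.

0^{p+p!} 1^{p+p!+2}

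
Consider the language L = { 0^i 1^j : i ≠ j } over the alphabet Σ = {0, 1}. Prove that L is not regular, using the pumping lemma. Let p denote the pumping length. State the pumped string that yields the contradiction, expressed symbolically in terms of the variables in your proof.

Assume L is regular; let p be its pumping constant.
Choose w = 0^p 1^{p+p!}. Since p ≠ p+p!, w ∈ L; and |w| ≥ p.
The pumping lemma gives a decomposition w = xyz where |xy| ≤ p and |y| > 0.
Because |xy| ≤ p and w begins with p copies of 0, we have y = 0^k with 1 ≤ k ≤ p.
Since 1 ≤ k ≤ p, k divides p!; set t = 1 + p!/k. Then xy^t z has p + (p!/k)·k = p + p! copies of 0. Now the 0-count equals the 1-count, so i ≠ j fails. So xy^t z = 0^{p+p!} 1^{p+p!} ∉ L.
This is a contradiction; hence L is not regular.

0^{p+p!} 1^{p+p!}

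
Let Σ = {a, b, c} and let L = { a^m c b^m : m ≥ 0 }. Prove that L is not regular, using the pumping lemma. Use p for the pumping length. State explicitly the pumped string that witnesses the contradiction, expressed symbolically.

Toward a contradiction, assume L is regular with pumping length p.
Take w = a^p c b^p ∈ L with |w| = 2p+1 ≥ p.
Write w = xyz as guaranteed by the lemma, with |xy| ≤ p and |y| ≥ 1.
Since the first p symbols of w are all a's and |xy| ≤ p, y lies entirely in the leading a-block: y = a^k for some k with 1 ≤ k ≤ p.
Pump with i = 2: xy^2z = a^{p+k} c b^p, which would require p+k = p. But k ≥ 1, so xy^2z ∉ L.
This is a contradiction; hence L is not regular.

a^{p+k} c b^p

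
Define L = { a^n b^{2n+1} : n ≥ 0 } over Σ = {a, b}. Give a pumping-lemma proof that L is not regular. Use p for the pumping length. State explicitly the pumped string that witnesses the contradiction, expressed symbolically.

a^{p+k} b^{2p+1}

Suppose for contradiction that L is regular, and let p be the pumping length.
Choose w = a^p b^{2p+1}, which is in L with |w| = 3p+1 ≥ p.
The pumping lemma gives a decomposition w = xyz where |xy| ≤ p and |y| ≥ 1.
Since the first p symbols of w are all a's and |xy| ≤ p, y lies entirely in the leading a-block: y = a^k for some k with 1 ≤ k ≤ p.
Pump with i = 2: xy^2z = a^{p+k} b^{2p+1}. For this to lie in L we would need 2p+1 = 2(p+k)+1, which forces k = 0. But k ≥ 1, so xy^2z ∉ L.
This is a contradiction; hence L is not regular.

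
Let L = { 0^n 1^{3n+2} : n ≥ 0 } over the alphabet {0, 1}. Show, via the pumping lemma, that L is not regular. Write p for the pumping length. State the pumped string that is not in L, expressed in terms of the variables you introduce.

0^{p+k} 1^{3p+2}

Assume L is regular; let p be its pumping constant.
Take w = 0^p 1^{3p+2}. Then w ∈ L and |w| = 4p+2 ≥ p.
The pumping lemma gives a decomposition w = xyz where |xy| ≤ p and |y| > 0.
Since the first p symbols of w are all 0's and |xy| ≤ p, y lies entirely in the leading 0-block: y = 0^k for some k with 1 ≤ k ≤ p.
Pump with i = 2: xy^2z = 0^{p+k} 1^{3p+2}. For this to lie in L we would need 3p+2 = 3(p+k)+2, which forces k = 0. But k ≥ 1, so xy^2z ∉ L.
This is a contradiction; hence L is not regular.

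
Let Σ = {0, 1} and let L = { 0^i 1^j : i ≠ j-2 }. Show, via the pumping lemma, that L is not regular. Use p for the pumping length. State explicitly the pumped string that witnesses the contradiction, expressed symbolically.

Toward a contradiction, assume L is regular with pumping length p.
Choose w = 0^p 1^{p+p!+2}. Since p ≠ (p+p!+2)-2 = p+p!, w ∈ L; and |w| ≥ p.
The pumping lemma gives a decomposition w = xyz where |xy| ≤ p and y is nonempty.
Since the first p symbols of w are all 0's and |xy| ≤ p, y lies entirely in the leading 0-block: y = 0^k for some k with 1 ≤ k ≤ p.
Since 1 ≤ k ≤ p, k divides p!; set t = 1 + p!/k. Then xy^t z has p + (p!/k)·k = p + p! copies of 0. Now the 0-count is p+p! and (1-count)-2 = (p+p!+2)-2 = p+p!, so i ≠ j-2 fails. So xy^t z = 0^{p+p!} 1^{p+p!+2} ∉ L.
Contradiction. Therefore L is not regular.

0^{p+p!} 1^{p+p!+2}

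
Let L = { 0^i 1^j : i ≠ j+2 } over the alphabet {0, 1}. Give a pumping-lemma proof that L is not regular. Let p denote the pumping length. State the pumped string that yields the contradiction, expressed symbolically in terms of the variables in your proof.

0^{p+p!} 1^{p+p!-2}

Toward a contradiction, assume L is regular with pumping length p.
Choose w = 0^p 1^{p+p!-2}. Since p ≠ (p+p!-2)+2 = p+p!, w ∈ L; and |w| ≥ p.
The pumping lemma gives a decomposition w = xyz where |xy| ≤ p and |y| > 0.
Since the first p symbols of w are all 0's and |xy| ≤ p, y lies entirely in the leading 0-block: y = 0^k for some k with 1 ≤ k ≤ p.
Since 1 ≤ k ≤ p, k divides p!; set t = 1 + p!/k. Then xy^t z has p + (p!/k)·k = p + p! copies of 0. Now the 0-count is p+p! and (1-count)+2 = (p+p!-2)+2 = p+p!, so i ≠ j+2 fails. So xy^t z = 0^{p+p!} 1^{p+p!-2} ∉ L.
This is a contradiction; hence L is not regular.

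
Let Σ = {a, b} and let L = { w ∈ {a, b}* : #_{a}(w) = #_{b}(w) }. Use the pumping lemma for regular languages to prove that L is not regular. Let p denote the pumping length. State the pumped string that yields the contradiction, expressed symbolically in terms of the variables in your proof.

a^{p+k} b^p

Assume L is regular. Let p be the pumping length given by the pumping lemma.
Choose w = a^p b^p ∈ L with |w| = 2p ≥ p.
The pumping lemma gives a decomposition w = xyz where |xy| ≤ p and |y| > 0.
Because |xy| ≤ p and w begins with p copies of a, we have y = a^k with 1 ≤ k ≤ p.
Pump with i = 2: xy^2z = a^{p+k} b^p has p+k occurrences of a but only p of b. Since k ≥ 1 the counts differ, so xy^2z ∉ L.
This contradicts the pumping lemma, so L is not regular.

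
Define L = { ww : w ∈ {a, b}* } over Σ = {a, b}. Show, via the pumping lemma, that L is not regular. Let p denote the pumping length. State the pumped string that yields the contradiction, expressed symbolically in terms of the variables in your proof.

a^{p+k} b^p a^p b^p

Assume L is regular. Let p be the pumping length given by the pumping lemma.
Take w = a^p b^p a^p b^p = uu where u = a^pb^p; then w ∈ L and |w| = 4p ≥ p.
Write w = xyz as guaranteed by the lemma, with |xy| ≤ p and y is nonempty.
Since the first p symbols of w are all a's and |xy| ≤ p, y lies entirely in the leading a-block: y = a^k for some k with 1 ≤ k ≤ p.
Pump with i = 2: xy^2z = a^{p+k} b^p a^p b^p, of length 4p+k. Suppose this equals vv. The string starts with a and ends with b, so v does too; thus the boundary between the two copies of v is a b→a transition. There is exactly one such transition, at position 2p+k, so |v| = 2p+k and |vv| = 4p+2k ≠ 4p+k since k ≥ 1. So xy^2z ∉ L.
This contradicts the pumping lemma, so L is not regular.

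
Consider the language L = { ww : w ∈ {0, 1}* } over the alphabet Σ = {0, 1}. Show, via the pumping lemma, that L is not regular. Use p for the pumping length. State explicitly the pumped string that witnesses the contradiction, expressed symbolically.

0^{p+k} 1^p 0^p 1^p

Suppose for contradiction that L is regular, and let p be the pumping length.
Take w = 0^p 1^p 0^p 1^p = uu where u = 0^p1^p; then w ∈ L and |w| = 4p ≥ p.
Write w = xyz as guaranteed by the lemma, with |xy| ≤ p and |y| ≥ 1.
Because |xy| ≤ p and w begins with p copies of 0, we have y = 0^k with 1 ≤ k ≤ p.
Pump with i = 2: xy^2z = 0^{p+k} 1^p 0^p 1^p, of length 4p+k. Suppose this equals vv. The string starts with 0 and ends with 1, so v does too; thus the boundary between the two copies of v is a 1→0 transition. There is exactly one such transition, at position 2p+k, so |v| = 2p+k and |vv| = 4p+2k ≠ 4p+k since k ≥ 1. So xy^2z ∉ L.
Contradiction. Therefore L is not regular.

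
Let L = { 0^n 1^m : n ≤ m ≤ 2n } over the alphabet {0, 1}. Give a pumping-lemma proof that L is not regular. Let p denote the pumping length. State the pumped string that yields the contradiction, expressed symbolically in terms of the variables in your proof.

0^{p+k} 1^p

Suppose for contradiction that L is regular, and let p be the pumping length.
Take w = 0^p 1^p ∈ L (since p ≤ p ≤ 2p), with |w| = 2p ≥ p.
Write w = xyz as guaranteed by the lemma, with |xy| ≤ p and |y| ≥ 1.
Because |xy| ≤ p and w begins with p copies of 0, we have y = 0^k with 1 ≤ k ≤ p.
Pump with i = 2: xy^2z = 0^{p+k} 1^p. Now n = p+k > p = m, so the condition n ≤ m fails. Thus xy^2z ∉ L.
Contradiction. Therefore L is not regular.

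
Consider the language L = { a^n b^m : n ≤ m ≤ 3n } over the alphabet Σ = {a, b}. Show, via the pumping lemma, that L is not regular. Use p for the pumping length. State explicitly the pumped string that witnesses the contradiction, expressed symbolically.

Assume L is regular; let p be its pumping constant.
Take w = a^p b^p ∈ L (since p ≤ p ≤ 3p), with |w| = 2p ≥ p.
Write w = xyz as guaranteed by the lemma, with |xy| ≤ p and |y| ≥ 1.
The first p characters of w are a's, so xy (and hence y) consists only of a's. Write y = a^k, 1 ≤ k ≤ p.
Pump with i = 2: xy^2z = a^{p+k} b^p. Now n = p+k > p = m, so the condition n ≤ m fails. Thus xy^2z ∉ L.
This is a contradiction; hence L is not regular.

a^{p+k} b^p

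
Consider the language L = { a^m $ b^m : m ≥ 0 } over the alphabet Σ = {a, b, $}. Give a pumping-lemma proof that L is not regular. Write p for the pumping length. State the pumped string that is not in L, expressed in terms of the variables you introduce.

a^{p+k} $ b^p

Toward a contradiction, assume L is regular with pumping length p.
Take w = a^p $ b^p ∈ L with |w| = 2p+1 ≥ p.
Write w = xyz as guaranteed by the lemma, with |xy| ≤ p and |y| ≥ 1.
The first p characters of w are a's, so xy (and hence y) consists only of a's. Write y = a^k, 1 ≤ k ≤ p.
Pump with i = 2: xy^2z = a^{p+k} $ b^p, which would require p+k = p. But k ≥ 1, so xy^2z ∉ L.
Contradiction. Therefore L is not regular.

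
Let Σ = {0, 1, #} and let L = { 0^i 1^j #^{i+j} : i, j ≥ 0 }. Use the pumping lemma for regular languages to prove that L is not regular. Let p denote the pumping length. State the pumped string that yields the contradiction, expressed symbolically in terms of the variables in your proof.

Assume L is regular. Let p be the pumping length given by the pumping lemma.
Take w = 0^p 1^p #^{2p} ∈ L (with i=j=p, i+j=2p), |w| = 4p ≥ p.
By the pumping lemma, w = xyz with |xy| ≤ p and |y| ≥ 1.
The first p characters of w are 0's, so xy (and hence y) consists only of 0's. Write y = 0^k, 1 ≤ k ≤ p.
Consider xy^2z = 0^{p+k} 1^p #^{2p}. Now the 0- and 1-counts sum to 2p+k, but the #-count is 2p ≠ 2p+k. So xy^2z ∉ L.
Contradiction. Therefore L is not regular.

0^{p+k} 1^p #^{2p}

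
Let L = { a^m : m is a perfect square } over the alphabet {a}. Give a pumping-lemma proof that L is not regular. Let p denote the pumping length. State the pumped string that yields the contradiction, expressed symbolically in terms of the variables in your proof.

Assume L is regular; let p be its pumping constant.
Take w = a^{p²} ∈ L with |w| = p² ≥ p.
Write w = xyz as guaranteed by the lemma, with |xy| ≤ p and |y| > 0.
Then y = a^k for some k with 1 ≤ k ≤ p.
Pump with i = 2: xy^2z = a^{p²+k}. Since 1 ≤ k ≤ p, p² < p²+k ≤ p²+p < (p+1)², so p²+k lies strictly between consecutive squares and is not a perfect square. So xy^2z ∉ L.
Contradiction. Therefore L is not regular.

a^{p²+k}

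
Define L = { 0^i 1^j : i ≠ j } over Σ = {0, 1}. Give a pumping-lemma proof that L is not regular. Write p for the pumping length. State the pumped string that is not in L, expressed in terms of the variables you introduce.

Suppose for contradiction that L is regular, and let p be the pumping length.
Choose w = 0^p 1^{p+p!}. Since p ≠ p+p!, w ∈ L; and |w| ≥ p.
The pumping lemma gives a decomposition w = xyz where |xy| ≤ p and |y| ≥ 1.
The first p characters of w are 0's, so xy (and hence y) consists only of 0's. Write y = 0^k, 1 ≤ k ≤ p.
Since 1 ≤ k ≤ p, k divides p!; set t = 1 + p!/k. Then xy^t z has p + (p!/k)·k = p + p! copies of 0. Now the 0-count equals the 1-count, so i ≠ j fails. So xy^t z = 0^{p+p!} 1^{p+p!} ∉ L.
This contradicts the pumping lemma, so L is not regular.

0^{p+p!} 1^{p+p!}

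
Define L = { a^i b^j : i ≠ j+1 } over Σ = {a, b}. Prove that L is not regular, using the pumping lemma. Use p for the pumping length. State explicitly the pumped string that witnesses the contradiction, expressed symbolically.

a^{p+p!} b^{p+p!-1}

Suppose for contradiction that L is regular, and let p be the pumping length.
Choose w = a^p b^{p+p!-1}. Since p ≠ (p+p!-1)+1 = p+p!, w ∈ L; and |w| ≥ p.
Write w = xyz as guaranteed by the lemma, with |xy| ≤ p and y is nonempty.
The first p characters of w are a's, so xy (and hence y) consists only of a's. Write y = a^k, 1 ≤ k ≤ p.
Since 1 ≤ k ≤ p, k divides p!; set t = 1 + p!/k. Then xy^t z has p + (p!/k)·k = p + p! copies of a. Now the a-count is p+p! and (b-count)+1 = (p+p!-1)+1 = p+p!, so i ≠ j+1 fails. So xy^t z = a^{p+p!} b^{p+p!-1} ∉ L.
This is a contradiction; hence L is not regular.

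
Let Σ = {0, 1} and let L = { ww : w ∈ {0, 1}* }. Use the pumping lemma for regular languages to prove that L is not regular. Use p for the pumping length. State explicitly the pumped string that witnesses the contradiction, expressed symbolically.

0^{p+k} 1^p 0^p 1^p

Assume L is regular. Let p be the pumping length given by the pumping lemma.
Take w = 0^p 1^p 0^p 1^p = uu where u = 0^p1^p; then w ∈ L and |w| = 4p ≥ p.
By the pumping lemma, w = xyz with |xy| ≤ p and |y| ≥ 1.
The first p characters of w are 0's, so xy (and hence y) consists only of 0's. Write y = 0^k, 1 ≤ k ≤ p.
Pump with i = 2: xy^2z = 0^{p+k} 1^p 0^p 1^p, of length 4p+k. Suppose this equals vv. The string starts with 0 and ends with 1, so v does too; thus the boundary between the two copies of v is a 1→0 transition. There is exactly one such transition, at position 2p+k, so |v| = 2p+k and |vv| = 4p+2k ≠ 4p+k since k ≥ 1. So xy^2z ∉ L.
This contradicts the pumping lemma, so L is not regular.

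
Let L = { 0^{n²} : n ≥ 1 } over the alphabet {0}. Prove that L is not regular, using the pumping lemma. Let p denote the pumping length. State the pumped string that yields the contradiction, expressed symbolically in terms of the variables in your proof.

0^{p²+k}

Assume L is regular; let p be its pumping constant.
Take w = 0^{p²} ∈ L with |w| = p² ≥ p.
By the pumping lemma, w = xyz with |xy| ≤ p and |y| > 0.
Then y = 0^k for some k with 1 ≤ k ≤ p.
Pump with i = 2: xy^2z = 0^{p²+k}. Since 1 ≤ k ≤ p, p² < p²+k ≤ p²+p < (p+1)², so p²+k lies strictly between consecutive squares and is not a perfect square. So xy^2z ∉ L.
Contradiction. Therefore L is not regular.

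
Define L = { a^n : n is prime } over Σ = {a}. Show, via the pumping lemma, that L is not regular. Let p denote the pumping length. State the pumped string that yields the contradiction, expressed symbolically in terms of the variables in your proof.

a^{q(1+k)}

Toward a contradiction, assume L is regular with pumping length p.
Let q be a prime with q ≥ p+2 (infinitely many primes exist), and take w = a^q ∈ L with |w| = q ≥ p.
Write w = xyz as guaranteed by the lemma, with |xy| ≤ p and y is nonempty.
Then y = a^k for some k with 1 ≤ k ≤ p.
Since 1 ≤ k ≤ p, |xz| = q-k. Pump with i = q+1: |xy^{q+1}z| = (q-k)+(q+1)k = q+qk = q(1+k), which is composite (both factors ≥ 2). So xy^{q+1}z = a^{q(1+k)} ∉ L.
This contradicts the pumping lemma, so L is not regular.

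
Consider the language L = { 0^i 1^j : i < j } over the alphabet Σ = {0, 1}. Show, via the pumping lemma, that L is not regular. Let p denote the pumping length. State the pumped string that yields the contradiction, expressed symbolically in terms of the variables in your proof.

0^{p+k} 1^{p+1}

Suppose for contradiction that L is regular, and let p be the pumping length.
Choose w = 0^p 1^{p+1} ∈ L, with |w| = 2p+1 ≥ p.
Write w = xyz as guaranteed by the lemma, with |xy| ≤ p and y is nonempty.
Because |xy| ≤ p and w begins with p copies of 0, we have y = 0^k with 1 ≤ k ≤ p.
Consider xy^2z = 0^{p+k} 1^{p+1}. Since k ≥ 1, the 0-count p+k is at least p+1, so i < j fails; thus xy^2z ∉ L.
This is a contradiction; hence L is not regular.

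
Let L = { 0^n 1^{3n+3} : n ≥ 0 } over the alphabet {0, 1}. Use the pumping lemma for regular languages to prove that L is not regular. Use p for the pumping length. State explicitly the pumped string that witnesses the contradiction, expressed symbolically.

Assume L is regular. Let p be the pumping length given by the pumping lemma.
Take w = 0^p 1^{3p+3}. Then w ∈ L and |w| = 4p+3 ≥ p.
Write w = xyz as guaranteed by the lemma, with |xy| ≤ p and y is nonempty.
The first p characters of w are 0's, so xy (and hence y) consists only of 0's. Write y = 0^k, 1 ≤ k ≤ p.
Pump with i = 2: xy^2z = 0^{p+k} 1^{3p+3}. For this to lie in L we would need 3p+3 = 3(p+k)+3, which forces k = 0. But k ≥ 1, so xy^2z ∉ L.
Contradiction. Therefore L is not regular.

0^{p+k} 1^{3p+3}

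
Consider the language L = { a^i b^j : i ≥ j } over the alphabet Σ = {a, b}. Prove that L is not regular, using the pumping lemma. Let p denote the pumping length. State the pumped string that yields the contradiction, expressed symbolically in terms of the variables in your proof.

Toward a contradiction, assume L is regular with pumping length p.
Choose w = a^p b^p ∈ L, with |w| = 2p ≥ p.
Write w = xyz as guaranteed by the lemma, with |xy| ≤ p and |y| ≥ 1.
The first p characters of w are a's, so xy (and hence y) consists only of a's. Write y = a^k, 1 ≤ k ≤ p.
Consider xy^0z = xz = a^{p-k} b^p. Since k ≥ 1, the a-count p-k is less than p, so i ≥ j fails; thus xz ∉ L.
Contradiction. Therefore L is not regular.

a^{p-k} b^p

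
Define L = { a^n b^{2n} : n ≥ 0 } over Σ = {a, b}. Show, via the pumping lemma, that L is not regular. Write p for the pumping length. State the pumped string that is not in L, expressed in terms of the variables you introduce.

Toward a contradiction, assume L is regular with pumping length p.
Take w = a^p b^{2p}. Then w ∈ L and |w| = 3p ≥ p.
By the pumping lemma, w = xyz with |xy| ≤ p and |y| ≥ 1.
Since the first p symbols of w are all a's and |xy| ≤ p, y lies entirely in the leading a-block: y = a^k for some k with 1 ≤ k ≤ p.
Pump with i = 2: xy^2z = a^{p+k} b^{2p}. For this to lie in L we would need 2p = 2(p+k), which forces k = 0. But k ≥ 1, so xy^2z ∉ L.
Contradiction. Therefore L is not regular.

a^{p+k} b^{2p}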